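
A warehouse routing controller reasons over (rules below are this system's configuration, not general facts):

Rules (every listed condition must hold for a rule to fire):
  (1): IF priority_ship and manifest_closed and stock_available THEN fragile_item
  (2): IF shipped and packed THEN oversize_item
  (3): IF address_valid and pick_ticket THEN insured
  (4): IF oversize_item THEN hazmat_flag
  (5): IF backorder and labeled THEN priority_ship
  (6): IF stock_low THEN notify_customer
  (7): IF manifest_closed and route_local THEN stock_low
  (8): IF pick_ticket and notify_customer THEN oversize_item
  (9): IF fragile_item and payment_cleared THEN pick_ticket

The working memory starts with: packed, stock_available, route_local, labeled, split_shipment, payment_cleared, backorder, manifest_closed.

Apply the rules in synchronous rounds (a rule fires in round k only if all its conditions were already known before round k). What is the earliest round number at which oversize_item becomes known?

Round 1: (5) [IF backorder and labeled THEN priority_ship]; (7) [IF manifest_closed and route_local THEN stock_low]. Adds priority_ship, stock_low.
Round 2: (1) [IF priority_ship and manifest_closed and stock_available THEN fragile_item]; (6) [IF stock_low THEN notify_customer]. Adds fragile_item, notify_customer.
Round 3: (9) [IF fragile_item and payment_cleared THEN pick_ticket]. Adds pick_ticket.
Round 4: (8) [IF pick_ticket and notify_customer THEN oversize_item]. Adds oversize_item.
oversize_item first appears in round 4.

4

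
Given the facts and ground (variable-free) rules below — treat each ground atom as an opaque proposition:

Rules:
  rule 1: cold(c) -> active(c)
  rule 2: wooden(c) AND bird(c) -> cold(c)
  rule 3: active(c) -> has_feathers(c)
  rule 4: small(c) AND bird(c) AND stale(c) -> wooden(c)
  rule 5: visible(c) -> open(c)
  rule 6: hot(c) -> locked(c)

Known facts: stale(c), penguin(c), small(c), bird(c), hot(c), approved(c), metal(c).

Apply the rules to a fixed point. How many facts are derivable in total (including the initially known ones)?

Round 1 fires rule 4, rule 6, giving wooden(c), locked(c).
Round 2 fires rule 2, giving cold(c).
Round 3 fires rule 1, giving active(c).
Round 4 fires rule 3, giving has_feathers(c).
Closure: {active(c), approved(c), bird(c), cold(c), has_feathers(c), hot(c), locked(c), metal(c), penguin(c), small(c), stale(c), wooden(c)} — 12 facts.

12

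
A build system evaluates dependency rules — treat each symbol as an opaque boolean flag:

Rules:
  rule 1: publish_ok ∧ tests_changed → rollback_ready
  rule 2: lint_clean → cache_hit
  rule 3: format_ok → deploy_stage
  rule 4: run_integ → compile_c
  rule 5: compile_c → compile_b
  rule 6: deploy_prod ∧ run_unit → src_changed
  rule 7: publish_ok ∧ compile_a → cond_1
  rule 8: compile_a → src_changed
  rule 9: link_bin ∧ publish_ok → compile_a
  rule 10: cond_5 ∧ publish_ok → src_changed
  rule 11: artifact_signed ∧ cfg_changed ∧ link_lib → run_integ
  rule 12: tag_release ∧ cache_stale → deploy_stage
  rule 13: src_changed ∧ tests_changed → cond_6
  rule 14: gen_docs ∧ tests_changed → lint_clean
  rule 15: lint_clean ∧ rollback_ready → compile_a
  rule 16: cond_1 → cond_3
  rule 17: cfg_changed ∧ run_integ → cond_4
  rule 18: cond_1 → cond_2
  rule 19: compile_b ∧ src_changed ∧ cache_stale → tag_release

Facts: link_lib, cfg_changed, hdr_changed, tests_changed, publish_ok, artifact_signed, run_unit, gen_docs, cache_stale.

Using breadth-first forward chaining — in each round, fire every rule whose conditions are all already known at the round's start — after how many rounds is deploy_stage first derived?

5

[1] rule 1 [publish_ok ∧ tests_changed → rollback_ready]; rule 11 [artifact_signed ∧ cfg_changed ∧ link_lib → run_integ]; rule 14 [gen_docs ∧ tests_changed → lint_clean]. ⇒ new: rollback_ready, run_integ, lint_clean.
[2] rule 2 [lint_clean → cache_hit]; rule 4 [run_integ → compile_c]; rule 15 [lint_clean ∧ rollback_ready → compile_a]; rule 17 [cfg_changed ∧ run_integ → cond_4]. ⇒ new: cache_hit, compile_c, compile_a, cond_4.
[3] rule 5 [compile_c → compile_b]; rule 7 [publish_ok ∧ compile_a → cond_1]; rule 8 [compile_a → src_changed]. ⇒ new: compile_b, cond_1, src_changed.
[4] rule 13 [src_changed ∧ tests_changed → cond_6]; rule 16 [cond_1 → cond_3]; rule 18 [cond_1 → cond_2]; rule 19 [compile_b ∧ src_changed ∧ cache_stale → tag_release]. ⇒ new: cond_6, cond_3, cond_2, tag_release.
[5] rule 12 [tag_release ∧ cache_stale → deploy_stage]. ⇒ new: deploy_stage.
deploy_stage first appears in round 5.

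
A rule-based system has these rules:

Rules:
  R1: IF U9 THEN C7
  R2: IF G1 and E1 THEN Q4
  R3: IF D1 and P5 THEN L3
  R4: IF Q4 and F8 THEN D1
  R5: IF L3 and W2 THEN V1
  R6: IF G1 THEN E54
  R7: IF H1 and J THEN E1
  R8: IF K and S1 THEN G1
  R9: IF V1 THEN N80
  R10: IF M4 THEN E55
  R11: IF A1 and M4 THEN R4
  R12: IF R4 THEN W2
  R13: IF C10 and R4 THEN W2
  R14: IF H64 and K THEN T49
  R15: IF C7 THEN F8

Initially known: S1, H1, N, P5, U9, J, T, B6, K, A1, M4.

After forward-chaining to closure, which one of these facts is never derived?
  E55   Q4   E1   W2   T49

[1] R1 [IF U9 THEN C7]; R7 [IF H1 and J THEN E1]; R8 [IF K and S1 THEN G1]; R10 [IF M4 THEN E55]; R11 [IF A1 and M4 THEN R4]. ⇒ new: C7, E1, G1, E55, R4.
[2] R2 [IF G1 and E1 THEN Q4]; R6 [IF G1 THEN E54]; R12 [IF R4 THEN W2]; R15 [IF C7 THEN F8]. ⇒ new: Q4, E54, W2, F8.
[3] R4 [IF Q4 and F8 THEN D1]. ⇒ new: D1.
[4] R3 [IF D1 and P5 THEN L3]. ⇒ new: L3.
[5] R5 [IF L3 and W2 THEN V1]. ⇒ new: V1.
[6] R9 [IF V1 THEN N80]. ⇒ new: N80.
Derived: E1 (round 1), E55 (round 1), W2 (round 2), Q4 (round 2). T49 never appears in any round.

T49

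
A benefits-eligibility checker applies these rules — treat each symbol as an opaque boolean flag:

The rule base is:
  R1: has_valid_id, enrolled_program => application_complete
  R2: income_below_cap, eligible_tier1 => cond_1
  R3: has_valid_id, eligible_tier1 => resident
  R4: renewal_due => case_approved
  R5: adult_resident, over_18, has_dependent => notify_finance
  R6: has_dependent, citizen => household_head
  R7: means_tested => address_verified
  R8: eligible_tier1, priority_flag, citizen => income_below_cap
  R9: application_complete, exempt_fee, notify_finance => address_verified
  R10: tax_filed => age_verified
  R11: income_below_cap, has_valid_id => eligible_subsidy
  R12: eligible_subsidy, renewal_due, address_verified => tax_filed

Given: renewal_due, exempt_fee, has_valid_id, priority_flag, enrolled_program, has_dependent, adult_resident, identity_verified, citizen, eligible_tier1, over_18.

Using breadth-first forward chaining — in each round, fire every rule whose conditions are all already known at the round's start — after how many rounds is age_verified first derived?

4

Round 1: R1 [has_valid_id, enrolled_program => application_complete]; R3 [has_valid_id, eligible_tier1 => resident]; R4 [renewal_due => case_approved]; R5 [adult_resident, over_18, has_dependent => notify_finance]; R6 [has_dependent, citizen => household_head]; R8 [eligible_tier1, priority_flag, citizen => income_below_cap]. Adds application_complete, resident, case_approved, notify_finance, household_head, income_below_cap.
Round 2: R2 [income_below_cap, eligible_tier1 => cond_1]; R9 [application_complete, exempt_fee, notify_finance => address_verified]; R11 [income_below_cap, has_valid_id => eligible_subsidy]. Adds cond_1, address_verified, eligible_subsidy.
Round 3: R12 [eligible_subsidy, renewal_due, address_verified => tax_filed]. Adds tax_filed.
Round 4: R10 [tax_filed => age_verified]. Adds age_verified.
age_verified first appears in round 4.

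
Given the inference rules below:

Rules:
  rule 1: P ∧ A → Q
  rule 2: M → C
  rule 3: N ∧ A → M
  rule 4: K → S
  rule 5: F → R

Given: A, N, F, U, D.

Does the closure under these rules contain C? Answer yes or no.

yes

Round 1: rule 3 [N ∧ A → M]; rule 5 [F → R]. New: M, R.
Round 2: rule 2 [M → C]. New: C.
C appears in round 2, so it is derivable.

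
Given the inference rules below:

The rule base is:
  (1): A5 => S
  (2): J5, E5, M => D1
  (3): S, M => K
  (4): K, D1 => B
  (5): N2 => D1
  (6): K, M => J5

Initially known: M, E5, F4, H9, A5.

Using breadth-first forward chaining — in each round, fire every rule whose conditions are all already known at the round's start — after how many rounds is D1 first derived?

4

Round 1: (1) [A5 => S]. Adds S.
Round 2: (3) [S, M => K]. Adds K.
Round 3: (6) [K, M => J5]. Adds J5.
Round 4: (2) [J5, E5, M => D1]. Adds D1.
D1 first appears in round 4.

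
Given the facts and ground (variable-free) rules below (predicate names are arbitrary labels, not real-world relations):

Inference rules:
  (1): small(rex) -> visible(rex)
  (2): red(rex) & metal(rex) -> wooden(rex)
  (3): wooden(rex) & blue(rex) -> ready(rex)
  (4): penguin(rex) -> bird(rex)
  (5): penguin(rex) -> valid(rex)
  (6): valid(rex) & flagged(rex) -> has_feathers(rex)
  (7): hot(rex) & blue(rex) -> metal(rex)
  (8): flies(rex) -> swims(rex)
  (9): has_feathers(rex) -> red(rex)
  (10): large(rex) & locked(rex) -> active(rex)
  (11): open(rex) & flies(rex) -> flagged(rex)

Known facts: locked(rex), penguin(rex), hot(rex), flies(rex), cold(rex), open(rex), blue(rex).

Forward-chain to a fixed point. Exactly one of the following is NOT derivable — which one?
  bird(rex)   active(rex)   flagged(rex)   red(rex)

Round 1 fires (4), (5), (7), (8), (11), giving bird(rex), valid(rex), metal(rex), swims(rex), flagged(rex).
Round 2 fires (6), giving has_feathers(rex).
Round 3 fires (9), giving red(rex).
Round 4 fires (2), giving wooden(rex).
Round 5 fires (3), giving ready(rex).
Derived: bird(rex) (round 1), red(rex) (round 3), flagged(rex) (round 1). active(rex) never appears in any round.

active(rex)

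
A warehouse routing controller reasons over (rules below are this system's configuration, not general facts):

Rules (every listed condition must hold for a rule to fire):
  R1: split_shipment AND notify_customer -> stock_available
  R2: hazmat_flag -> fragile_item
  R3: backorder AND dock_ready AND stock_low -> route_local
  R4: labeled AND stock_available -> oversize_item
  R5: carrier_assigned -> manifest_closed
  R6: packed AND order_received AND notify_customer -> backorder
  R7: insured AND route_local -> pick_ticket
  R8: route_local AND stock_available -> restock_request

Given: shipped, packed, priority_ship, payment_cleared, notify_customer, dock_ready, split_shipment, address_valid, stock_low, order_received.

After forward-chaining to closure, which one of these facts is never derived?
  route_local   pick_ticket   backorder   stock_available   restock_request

pick_ticket

Round 1 — R1, R6, derive stock_available, backorder.
Round 2 — R3, derive route_local.
Round 3 — R8, derive restock_request.
Derived: backorder (round 1), restock_request (round 3), stock_available (round 1), route_local (round 2). pick_ticket never appears in any round.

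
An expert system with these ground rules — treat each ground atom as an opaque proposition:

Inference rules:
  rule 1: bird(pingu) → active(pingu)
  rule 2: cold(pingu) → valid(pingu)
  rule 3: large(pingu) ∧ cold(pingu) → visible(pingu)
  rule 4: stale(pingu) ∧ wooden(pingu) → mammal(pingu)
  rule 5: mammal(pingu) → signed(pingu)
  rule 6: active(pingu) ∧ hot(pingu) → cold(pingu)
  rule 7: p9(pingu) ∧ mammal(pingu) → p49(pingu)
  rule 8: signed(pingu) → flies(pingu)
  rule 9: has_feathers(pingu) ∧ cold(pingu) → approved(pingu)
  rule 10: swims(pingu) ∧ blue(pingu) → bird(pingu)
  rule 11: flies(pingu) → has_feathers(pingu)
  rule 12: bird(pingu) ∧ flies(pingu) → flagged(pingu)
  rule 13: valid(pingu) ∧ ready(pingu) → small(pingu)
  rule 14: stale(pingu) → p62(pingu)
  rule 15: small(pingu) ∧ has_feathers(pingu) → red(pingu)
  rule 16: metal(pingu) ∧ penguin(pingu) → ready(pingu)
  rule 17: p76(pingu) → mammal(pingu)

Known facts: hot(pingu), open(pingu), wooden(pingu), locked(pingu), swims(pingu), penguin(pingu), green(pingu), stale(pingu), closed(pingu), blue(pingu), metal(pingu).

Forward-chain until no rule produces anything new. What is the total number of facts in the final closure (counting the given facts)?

Round 1 — rule 4, rule 10, rule 14, rule 16, derive mammal(pingu), bird(pingu), p62(pingu), ready(pingu).
Round 2 — rule 1, rule 5, derive active(pingu), signed(pingu).
Round 3 — rule 6, rule 8, derive cold(pingu), flies(pingu).
Round 4 — rule 2, rule 11, rule 12, derive valid(pingu), has_feathers(pingu), flagged(pingu).
Round 5 — rule 9, rule 13, derive approved(pingu), small(pingu).
Round 6 — rule 15, derive red(pingu).
Closure: {active(pingu), approved(pingu), bird(pingu), blue(pingu), closed(pingu), cold(pingu), flagged(pingu), flies(pingu), green(pingu), has_feathers(pingu), hot(pingu), locked(pingu), mammal(pingu), metal(pingu), open(pingu), p62(pingu), penguin(pingu), ready(pingu), red(pingu), signed(pingu), small(pingu), stale(pingu), swims(pingu), valid(pingu), wooden(pingu)} — 25 facts.

25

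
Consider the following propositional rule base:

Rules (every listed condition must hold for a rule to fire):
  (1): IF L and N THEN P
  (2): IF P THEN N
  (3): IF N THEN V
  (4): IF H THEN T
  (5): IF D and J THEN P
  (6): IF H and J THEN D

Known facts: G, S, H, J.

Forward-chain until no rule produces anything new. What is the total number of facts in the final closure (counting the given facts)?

Round 1 — (4), (6), derive T, D.
Round 2 — (5), derive P.
Round 3 — (2), derive N.
Round 4 — (3), derive V.
Closure: {D, G, H, J, N, P, S, T, V} — 9 facts.

9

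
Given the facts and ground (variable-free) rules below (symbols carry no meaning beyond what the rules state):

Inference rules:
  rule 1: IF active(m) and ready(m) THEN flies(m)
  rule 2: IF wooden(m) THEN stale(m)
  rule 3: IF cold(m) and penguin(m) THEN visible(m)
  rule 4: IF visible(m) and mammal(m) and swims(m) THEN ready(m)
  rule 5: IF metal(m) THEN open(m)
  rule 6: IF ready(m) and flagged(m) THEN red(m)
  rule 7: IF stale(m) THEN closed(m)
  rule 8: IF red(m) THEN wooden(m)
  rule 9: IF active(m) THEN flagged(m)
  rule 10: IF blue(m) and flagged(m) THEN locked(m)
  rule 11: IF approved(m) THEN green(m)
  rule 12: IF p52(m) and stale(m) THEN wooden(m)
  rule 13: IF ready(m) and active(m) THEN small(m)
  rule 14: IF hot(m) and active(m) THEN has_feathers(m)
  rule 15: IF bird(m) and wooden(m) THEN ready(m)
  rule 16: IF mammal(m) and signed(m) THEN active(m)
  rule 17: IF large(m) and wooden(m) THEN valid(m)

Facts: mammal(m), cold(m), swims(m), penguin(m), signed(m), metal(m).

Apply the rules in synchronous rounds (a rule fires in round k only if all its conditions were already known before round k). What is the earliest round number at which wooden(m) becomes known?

Round 1: rule 3 [IF cold(m) and penguin(m) THEN visible(m)]; rule 5 [IF metal(m) THEN open(m)]; rule 16 [IF mammal(m) and signed(m) THEN active(m)]. New: visible(m), open(m), active(m).
Round 2: rule 4 [IF visible(m) and mammal(m) and swims(m) THEN ready(m)]; rule 9 [IF active(m) THEN flagged(m)]. New: ready(m), flagged(m).
Round 3: rule 1 [IF active(m) and ready(m) THEN flies(m)]; rule 6 [IF ready(m) and flagged(m) THEN red(m)]; rule 13 [IF ready(m) and active(m) THEN small(m)]. New: flies(m), red(m), small(m).
Round 4: rule 8 [IF red(m) THEN wooden(m)]. New: wooden(m).
wooden(m) first appears in round 4.

4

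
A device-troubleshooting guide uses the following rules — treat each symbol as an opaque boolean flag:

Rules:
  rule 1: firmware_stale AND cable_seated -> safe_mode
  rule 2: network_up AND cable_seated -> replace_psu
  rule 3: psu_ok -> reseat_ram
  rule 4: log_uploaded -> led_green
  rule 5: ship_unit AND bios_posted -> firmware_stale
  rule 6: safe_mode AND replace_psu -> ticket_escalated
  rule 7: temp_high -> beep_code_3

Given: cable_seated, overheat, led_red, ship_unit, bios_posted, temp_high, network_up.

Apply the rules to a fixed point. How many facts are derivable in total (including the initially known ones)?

Round 1: rule 2 [network_up AND cable_seated -> replace_psu]; rule 5 [ship_unit AND bios_posted -> firmware_stale]; rule 7 [temp_high -> beep_code_3]. Adds replace_psu, firmware_stale, beep_code_3.
Round 2: rule 1 [firmware_stale AND cable_seated -> safe_mode]. Adds safe_mode.
Round 3: rule 6 [safe_mode AND replace_psu -> ticket_escalated]. Adds ticket_escalated.
Closure: {beep_code_3, bios_posted, cable_seated, firmware_stale, led_red, network_up, overheat, replace_psu, safe_mode, ship_unit, temp_high, ticket_escalated} — 12 facts.

12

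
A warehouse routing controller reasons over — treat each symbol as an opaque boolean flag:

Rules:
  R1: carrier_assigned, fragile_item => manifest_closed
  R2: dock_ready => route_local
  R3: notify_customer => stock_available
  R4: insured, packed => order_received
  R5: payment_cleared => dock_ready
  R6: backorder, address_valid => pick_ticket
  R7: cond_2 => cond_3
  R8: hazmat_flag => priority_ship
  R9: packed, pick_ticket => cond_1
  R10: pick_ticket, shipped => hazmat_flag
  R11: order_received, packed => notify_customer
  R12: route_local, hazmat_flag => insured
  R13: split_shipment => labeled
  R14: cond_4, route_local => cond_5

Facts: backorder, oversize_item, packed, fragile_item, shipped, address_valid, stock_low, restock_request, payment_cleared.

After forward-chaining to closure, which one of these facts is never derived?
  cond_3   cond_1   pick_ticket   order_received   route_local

cond_3

Round 1 fires R5, R6, giving dock_ready, pick_ticket.
Round 2 fires R2, R9, R10, giving route_local, cond_1, hazmat_flag.
Round 3 fires R8, R12, giving priority_ship, insured.
Round 4 fires R4, giving order_received.
Round 5 fires R11, giving notify_customer.
Round 6 fires R3, giving stock_available.
Derived: pick_ticket (round 1), cond_1 (round 2), order_received (round 4), route_local (round 2). cond_3 never appears in any round.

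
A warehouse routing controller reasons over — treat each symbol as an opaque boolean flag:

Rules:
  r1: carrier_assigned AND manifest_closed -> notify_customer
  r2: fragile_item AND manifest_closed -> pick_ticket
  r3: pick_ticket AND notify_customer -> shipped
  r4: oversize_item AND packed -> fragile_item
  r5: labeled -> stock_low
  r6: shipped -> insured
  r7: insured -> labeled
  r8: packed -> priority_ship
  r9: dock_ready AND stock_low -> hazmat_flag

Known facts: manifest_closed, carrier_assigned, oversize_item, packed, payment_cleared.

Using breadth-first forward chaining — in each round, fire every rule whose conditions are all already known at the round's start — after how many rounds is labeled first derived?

5

Round 1 — r1, r4, r8, derive notify_customer, fragile_item, priority_ship.
Round 2 — r2, derive pick_ticket.
Round 3 — r3, derive shipped.
Round 4 — r6, derive insured.
Round 5 — r7, derive labeled.
labeled first appears in round 5.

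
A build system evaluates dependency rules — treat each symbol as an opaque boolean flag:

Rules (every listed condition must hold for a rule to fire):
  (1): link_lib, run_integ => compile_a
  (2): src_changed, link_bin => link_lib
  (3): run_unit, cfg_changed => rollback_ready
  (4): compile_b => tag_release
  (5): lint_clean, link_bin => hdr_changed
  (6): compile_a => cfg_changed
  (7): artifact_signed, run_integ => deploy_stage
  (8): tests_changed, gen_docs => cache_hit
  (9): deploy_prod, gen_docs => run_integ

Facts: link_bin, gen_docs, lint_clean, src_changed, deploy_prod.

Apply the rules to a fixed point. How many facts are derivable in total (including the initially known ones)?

Round 1 fires (2), (5), (9), giving link_lib, hdr_changed, run_integ.
Round 2 fires (1), giving compile_a.
Round 3 fires (6), giving cfg_changed.
Closure: {cfg_changed, compile_a, deploy_prod, gen_docs, hdr_changed, link_bin, link_lib, lint_clean, run_integ, src_changed} — 10 facts.

10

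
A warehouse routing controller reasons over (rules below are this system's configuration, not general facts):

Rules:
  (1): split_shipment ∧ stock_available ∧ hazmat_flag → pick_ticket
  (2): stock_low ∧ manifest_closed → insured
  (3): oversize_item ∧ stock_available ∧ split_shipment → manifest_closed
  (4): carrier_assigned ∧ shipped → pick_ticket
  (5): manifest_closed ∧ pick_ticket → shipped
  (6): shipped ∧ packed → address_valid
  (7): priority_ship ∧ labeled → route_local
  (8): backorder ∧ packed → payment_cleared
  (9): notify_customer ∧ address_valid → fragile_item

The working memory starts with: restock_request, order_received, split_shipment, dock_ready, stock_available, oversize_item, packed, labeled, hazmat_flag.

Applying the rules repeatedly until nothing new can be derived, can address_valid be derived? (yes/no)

Round 1: (1) [split_shipment ∧ stock_available ∧ hazmat_flag → pick_ticket]; (3) [oversize_item ∧ stock_available ∧ split_shipment → manifest_closed]. New: pick_ticket, manifest_closed.
Round 2: (5) [manifest_closed ∧ pick_ticket → shipped]. New: shipped.
Round 3: (6) [shipped ∧ packed → address_valid]. New: address_valid.
address_valid appears in round 3, so it is derivable.

yes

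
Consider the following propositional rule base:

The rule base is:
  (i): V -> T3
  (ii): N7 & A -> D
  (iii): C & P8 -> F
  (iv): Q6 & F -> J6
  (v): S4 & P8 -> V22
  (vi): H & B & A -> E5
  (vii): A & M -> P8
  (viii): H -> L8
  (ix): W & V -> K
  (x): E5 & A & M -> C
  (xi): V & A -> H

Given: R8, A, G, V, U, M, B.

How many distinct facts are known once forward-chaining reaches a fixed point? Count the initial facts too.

[1] (i) [V -> T3]; (vii) [A & M -> P8]; (xi) [V & A -> H]. ⇒ new: T3, P8, H.
[2] (vi) [H & B & A -> E5]; (viii) [H -> L8]. ⇒ new: E5, L8.
[3] (x) [E5 & A & M -> C]. ⇒ new: C.
[4] (iii) [C & P8 -> F]. ⇒ new: F.
Closure: {A, B, C, E5, F, G, H, L8, M, P8, R8, T3, U, V} — 14 facts.

14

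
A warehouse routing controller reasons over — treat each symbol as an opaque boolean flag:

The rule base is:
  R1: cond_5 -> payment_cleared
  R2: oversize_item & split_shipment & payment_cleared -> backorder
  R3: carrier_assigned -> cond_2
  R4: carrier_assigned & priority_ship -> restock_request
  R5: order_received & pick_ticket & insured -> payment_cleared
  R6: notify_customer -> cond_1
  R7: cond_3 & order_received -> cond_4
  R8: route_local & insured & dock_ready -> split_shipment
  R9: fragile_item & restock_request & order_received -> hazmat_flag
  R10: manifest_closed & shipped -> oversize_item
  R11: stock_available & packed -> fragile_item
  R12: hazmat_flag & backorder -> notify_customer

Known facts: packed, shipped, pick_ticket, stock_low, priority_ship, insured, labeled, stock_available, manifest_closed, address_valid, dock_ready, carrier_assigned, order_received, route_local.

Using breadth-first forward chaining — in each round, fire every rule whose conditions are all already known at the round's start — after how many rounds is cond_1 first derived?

4

Round 1 — R3, R4, R5, R8, R10, R11, derive cond_2, restock_request, payment_cleared, split_shipment, oversize_item, fragile_item.
Round 2 — R2, R9, derive backorder, hazmat_flag.
Round 3 — R12, derive notify_customer.
Round 4 — R6, derive cond_1.
cond_1 first appears in round 4.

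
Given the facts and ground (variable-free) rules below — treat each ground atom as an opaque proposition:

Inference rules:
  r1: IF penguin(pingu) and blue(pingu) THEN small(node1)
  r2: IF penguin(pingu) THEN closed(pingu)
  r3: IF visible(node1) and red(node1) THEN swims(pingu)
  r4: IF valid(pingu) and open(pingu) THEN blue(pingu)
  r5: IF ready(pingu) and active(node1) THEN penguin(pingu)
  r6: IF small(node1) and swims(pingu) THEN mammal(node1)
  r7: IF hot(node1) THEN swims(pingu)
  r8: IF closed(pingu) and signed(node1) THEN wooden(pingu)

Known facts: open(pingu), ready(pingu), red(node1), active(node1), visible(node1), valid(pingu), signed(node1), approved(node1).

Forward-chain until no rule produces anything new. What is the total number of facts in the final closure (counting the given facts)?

Round 1: r3 [IF visible(node1) and red(node1) THEN swims(pingu)]; r4 [IF valid(pingu) and open(pingu) THEN blue(pingu)]; r5 [IF ready(pingu) and active(node1) THEN penguin(pingu)]. Adds swims(pingu), blue(pingu), penguin(pingu).
Round 2: r1 [IF penguin(pingu) and blue(pingu) THEN small(node1)]; r2 [IF penguin(pingu) THEN closed(pingu)]. Adds small(node1), closed(pingu).
Round 3: r6 [IF small(node1) and swims(pingu) THEN mammal(node1)]; r8 [IF closed(pingu) and signed(node1) THEN wooden(pingu)]. Adds mammal(node1), wooden(pingu).
Closure: {active(node1), approved(node1), blue(pingu), closed(pingu), mammal(node1), open(pingu), penguin(pingu), ready(pingu), red(node1), signed(node1), small(node1), swims(pingu), valid(pingu), visible(node1), wooden(pingu)} — 15 facts.

15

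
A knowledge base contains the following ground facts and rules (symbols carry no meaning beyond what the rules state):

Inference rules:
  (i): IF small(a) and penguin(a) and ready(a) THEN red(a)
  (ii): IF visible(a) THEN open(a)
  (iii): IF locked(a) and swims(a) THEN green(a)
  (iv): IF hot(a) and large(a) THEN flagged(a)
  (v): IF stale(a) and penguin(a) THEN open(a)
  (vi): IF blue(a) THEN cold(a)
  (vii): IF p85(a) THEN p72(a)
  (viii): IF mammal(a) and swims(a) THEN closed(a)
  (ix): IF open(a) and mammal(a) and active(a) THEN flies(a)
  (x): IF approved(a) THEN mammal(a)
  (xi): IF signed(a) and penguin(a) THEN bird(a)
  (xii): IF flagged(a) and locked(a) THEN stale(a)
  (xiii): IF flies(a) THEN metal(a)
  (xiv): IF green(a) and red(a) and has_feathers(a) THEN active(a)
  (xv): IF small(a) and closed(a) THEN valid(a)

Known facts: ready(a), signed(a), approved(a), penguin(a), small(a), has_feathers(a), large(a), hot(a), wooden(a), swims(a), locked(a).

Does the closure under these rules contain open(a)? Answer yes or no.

yes

Round 1 — (i), (iii), (iv), (x), (xi), derive red(a), green(a), flagged(a), mammal(a), bird(a).
Round 2 — (viii), (xii), (xiv), derive closed(a), stale(a), active(a).
Round 3 — (v), (xv), derive open(a), valid(a).
Round 4 — (ix), derive flies(a).
Round 5 — (xiii), derive metal(a).
open(a) appears in round 3, so it is derivable.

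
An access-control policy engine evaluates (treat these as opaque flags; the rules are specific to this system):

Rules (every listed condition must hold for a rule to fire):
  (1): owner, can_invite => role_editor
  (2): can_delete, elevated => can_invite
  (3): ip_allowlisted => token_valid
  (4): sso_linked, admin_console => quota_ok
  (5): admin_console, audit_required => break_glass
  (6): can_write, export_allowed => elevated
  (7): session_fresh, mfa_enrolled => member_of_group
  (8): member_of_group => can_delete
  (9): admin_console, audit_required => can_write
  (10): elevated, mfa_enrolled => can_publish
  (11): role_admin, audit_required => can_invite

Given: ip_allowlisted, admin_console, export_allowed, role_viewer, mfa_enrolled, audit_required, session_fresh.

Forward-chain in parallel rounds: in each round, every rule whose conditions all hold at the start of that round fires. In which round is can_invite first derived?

3

Round 1: (3) [ip_allowlisted => token_valid]; (5) [admin_console, audit_required => break_glass]; (7) [session_fresh, mfa_enrolled => member_of_group]; (9) [admin_console, audit_required => can_write]. Adds token_valid, break_glass, member_of_group, can_write.
Round 2: (6) [can_write, export_allowed => elevated]; (8) [member_of_group => can_delete]. Adds elevated, can_delete.
Round 3: (2) [can_delete, elevated => can_invite]; (10) [elevated, mfa_enrolled => can_publish]. Adds can_invite, can_publish.
can_invite first appears in round 3.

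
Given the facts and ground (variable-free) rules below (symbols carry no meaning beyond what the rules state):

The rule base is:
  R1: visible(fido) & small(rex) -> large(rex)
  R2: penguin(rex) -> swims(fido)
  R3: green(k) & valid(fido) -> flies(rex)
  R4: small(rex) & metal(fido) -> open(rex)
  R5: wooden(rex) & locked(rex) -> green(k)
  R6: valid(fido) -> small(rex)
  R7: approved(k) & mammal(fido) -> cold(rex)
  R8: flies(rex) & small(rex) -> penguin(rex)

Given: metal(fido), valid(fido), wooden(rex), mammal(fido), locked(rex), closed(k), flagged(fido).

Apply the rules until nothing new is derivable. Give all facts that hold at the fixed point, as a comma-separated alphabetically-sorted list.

Round 1 — R5, R6, derive green(k), small(rex).
Round 2 — R3, R4, derive flies(rex), open(rex).
Round 3 — R8, derive penguin(rex).
Round 4 — R2, derive swims(fido).

closed(k), flagged(fido), flies(rex), green(k), locked(rex), mammal(fido), metal(fido), open(rex), penguin(rex), small(rex), swims(fido), valid(fido), wooden(rex)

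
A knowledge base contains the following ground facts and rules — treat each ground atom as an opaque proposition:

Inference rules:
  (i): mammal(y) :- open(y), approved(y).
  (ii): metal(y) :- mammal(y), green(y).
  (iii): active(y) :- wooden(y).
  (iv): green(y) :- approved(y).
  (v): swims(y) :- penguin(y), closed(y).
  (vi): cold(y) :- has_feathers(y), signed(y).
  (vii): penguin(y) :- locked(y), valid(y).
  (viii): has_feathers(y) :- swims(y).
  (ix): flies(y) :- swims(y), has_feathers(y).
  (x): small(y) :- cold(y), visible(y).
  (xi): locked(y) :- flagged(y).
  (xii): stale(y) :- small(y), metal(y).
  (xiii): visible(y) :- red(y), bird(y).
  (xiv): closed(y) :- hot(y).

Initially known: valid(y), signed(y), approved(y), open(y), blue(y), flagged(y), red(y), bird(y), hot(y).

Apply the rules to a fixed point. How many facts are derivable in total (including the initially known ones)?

[1] (i) [mammal(y) :- open(y), approved(y).]; (iv) [green(y) :- approved(y).]; (xi) [locked(y) :- flagged(y).]; (xiii) [visible(y) :- red(y), bird(y).]; (xiv) [closed(y) :- hot(y).]. ⇒ new: mammal(y), green(y), locked(y), visible(y), closed(y).
[2] (ii) [metal(y) :- mammal(y), green(y).]; (vii) [penguin(y) :- locked(y), valid(y).]. ⇒ new: metal(y), penguin(y).
[3] (v) [swims(y) :- penguin(y), closed(y).]. ⇒ new: swims(y).
[4] (viii) [has_feathers(y) :- swims(y).]. ⇒ new: has_feathers(y).
[5] (vi) [cold(y) :- has_feathers(y), signed(y).]; (ix) [flies(y) :- swims(y), has_feathers(y).]. ⇒ new: cold(y), flies(y).
[6] (x) [small(y) :- cold(y), visible(y).]. ⇒ new: small(y).
[7] (xii) [stale(y) :- small(y), metal(y).]. ⇒ new: stale(y).
Closure: {approved(y), bird(y), blue(y), closed(y), cold(y), flagged(y), flies(y), green(y), has_feathers(y), hot(y), locked(y), mammal(y), metal(y), open(y), penguin(y), red(y), signed(y), small(y), stale(y), swims(y), valid(y), visible(y)} — 22 facts.

22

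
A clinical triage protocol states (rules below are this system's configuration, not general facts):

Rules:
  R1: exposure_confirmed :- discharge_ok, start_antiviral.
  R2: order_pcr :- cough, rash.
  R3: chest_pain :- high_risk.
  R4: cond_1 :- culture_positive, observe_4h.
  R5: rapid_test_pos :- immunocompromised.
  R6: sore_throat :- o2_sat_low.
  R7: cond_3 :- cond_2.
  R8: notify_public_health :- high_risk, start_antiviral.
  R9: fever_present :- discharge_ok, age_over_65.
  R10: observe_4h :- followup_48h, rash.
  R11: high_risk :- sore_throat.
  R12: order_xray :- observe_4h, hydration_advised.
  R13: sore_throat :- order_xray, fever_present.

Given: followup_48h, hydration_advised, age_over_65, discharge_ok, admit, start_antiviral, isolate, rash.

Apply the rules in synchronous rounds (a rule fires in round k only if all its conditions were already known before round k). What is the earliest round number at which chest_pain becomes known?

Round 1: R1 [exposure_confirmed :- discharge_ok, start_antiviral.]; R9 [fever_present :- discharge_ok, age_over_65.]; R10 [observe_4h :- followup_48h, rash.]. Adds exposure_confirmed, fever_present, observe_4h.
Round 2: R12 [order_xray :- observe_4h, hydration_advised.]. Adds order_xray.
Round 3: R13 [sore_throat :- order_xray, fever_present.]. Adds sore_throat.
Round 4: R11 [high_risk :- sore_throat.]. Adds high_risk.
Round 5: R3 [chest_pain :- high_risk.]; R8 [notify_public_health :- high_risk, start_antiviral.]. Adds chest_pain, notify_public_health.
chest_pain first appears in round 5.

5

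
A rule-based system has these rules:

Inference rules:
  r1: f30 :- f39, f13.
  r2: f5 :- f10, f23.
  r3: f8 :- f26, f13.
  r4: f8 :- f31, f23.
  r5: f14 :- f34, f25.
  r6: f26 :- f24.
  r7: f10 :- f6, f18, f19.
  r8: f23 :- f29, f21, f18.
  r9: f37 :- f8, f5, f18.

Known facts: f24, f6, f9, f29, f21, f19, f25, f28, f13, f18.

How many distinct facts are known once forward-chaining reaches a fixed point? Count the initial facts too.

16

Round 1: r6 [f26 :- f24.]; r7 [f10 :- f6, f18, f19.]; r8 [f23 :- f29, f21, f18.]. Adds f26, f10, f23.
Round 2: r2 [f5 :- f10, f23.]; r3 [f8 :- f26, f13.]. Adds f5, f8.
Round 3: r9 [f37 :- f8, f5, f18.]. Adds f37.
Closure: {f10, f13, f18, f19, f21, f23, f24, f25, f26, f28, f29, f37, f5, f6, f8, f9} — 16 facts.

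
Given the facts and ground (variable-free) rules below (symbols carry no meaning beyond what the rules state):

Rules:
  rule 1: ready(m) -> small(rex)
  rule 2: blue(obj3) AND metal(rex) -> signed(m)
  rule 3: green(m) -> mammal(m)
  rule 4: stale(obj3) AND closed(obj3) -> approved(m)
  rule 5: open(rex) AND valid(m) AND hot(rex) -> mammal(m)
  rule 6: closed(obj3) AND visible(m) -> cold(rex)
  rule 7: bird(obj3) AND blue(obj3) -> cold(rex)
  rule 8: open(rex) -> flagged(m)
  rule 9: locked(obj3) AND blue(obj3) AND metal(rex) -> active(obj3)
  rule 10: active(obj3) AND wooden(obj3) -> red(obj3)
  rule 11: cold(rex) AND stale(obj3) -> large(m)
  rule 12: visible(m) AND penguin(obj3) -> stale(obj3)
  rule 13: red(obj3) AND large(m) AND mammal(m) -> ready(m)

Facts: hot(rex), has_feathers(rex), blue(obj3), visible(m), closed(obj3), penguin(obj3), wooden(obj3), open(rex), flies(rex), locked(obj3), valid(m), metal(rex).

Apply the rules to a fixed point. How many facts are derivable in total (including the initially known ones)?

23

Round 1: rule 2 [blue(obj3) AND metal(rex) -> signed(m)]; rule 5 [open(rex) AND valid(m) AND hot(rex) -> mammal(m)]; rule 6 [closed(obj3) AND visible(m) -> cold(rex)]; rule 8 [open(rex) -> flagged(m)]; rule 9 [locked(obj3) AND blue(obj3) AND metal(rex) -> active(obj3)]; rule 12 [visible(m) AND penguin(obj3) -> stale(obj3)]. Adds signed(m), mammal(m), cold(rex), flagged(m), active(obj3), stale(obj3).
Round 2: rule 4 [stale(obj3) AND closed(obj3) -> approved(m)]; rule 10 [active(obj3) AND wooden(obj3) -> red(obj3)]; rule 11 [cold(rex) AND stale(obj3) -> large(m)]. Adds approved(m), red(obj3), large(m).
Round 3: rule 13 [red(obj3) AND large(m) AND mammal(m) -> ready(m)]. Adds ready(m).
Round 4: rule 1 [ready(m) -> small(rex)]. Adds small(rex).
Closure: {active(obj3), approved(m), blue(obj3), closed(obj3), cold(rex), flagged(m), flies(rex), has_feathers(rex), hot(rex), large(m), locked(obj3), mammal(m), metal(rex), open(rex), penguin(obj3), ready(m), red(obj3), signed(m), small(rex), stale(obj3), valid(m), visible(m), wooden(obj3)} — 23 facts.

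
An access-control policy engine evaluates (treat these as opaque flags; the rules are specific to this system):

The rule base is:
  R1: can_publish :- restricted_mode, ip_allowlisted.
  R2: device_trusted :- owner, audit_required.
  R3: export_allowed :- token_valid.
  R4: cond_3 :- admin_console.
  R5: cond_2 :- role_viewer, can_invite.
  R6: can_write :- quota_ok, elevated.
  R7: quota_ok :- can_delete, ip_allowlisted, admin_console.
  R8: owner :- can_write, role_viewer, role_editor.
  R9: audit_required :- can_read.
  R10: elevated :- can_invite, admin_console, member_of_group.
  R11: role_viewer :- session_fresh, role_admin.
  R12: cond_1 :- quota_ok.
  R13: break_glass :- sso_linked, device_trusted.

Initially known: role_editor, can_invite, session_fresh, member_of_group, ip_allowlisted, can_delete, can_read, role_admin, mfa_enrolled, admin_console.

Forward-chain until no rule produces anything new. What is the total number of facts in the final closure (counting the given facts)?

[1] R4 [cond_3 :- admin_console.]; R7 [quota_ok :- can_delete, ip_allowlisted, admin_console.]; R9 [audit_required :- can_read.]; R10 [elevated :- can_invite, admin_console, member_of_group.]; R11 [role_viewer :- session_fresh, role_admin.]. ⇒ new: cond_3, quota_ok, audit_required, elevated, role_viewer.
[2] R5 [cond_2 :- role_viewer, can_invite.]; R6 [can_write :- quota_ok, elevated.]; R12 [cond_1 :- quota_ok.]. ⇒ new: cond_2, can_write, cond_1.
[3] R8 [owner :- can_write, role_viewer, role_editor.]. ⇒ new: owner.
[4] R2 [device_trusted :- owner, audit_required.]. ⇒ new: device_trusted.
Closure: {admin_console, audit_required, can_delete, can_invite, can_read, can_write, cond_1, cond_2, cond_3, device_trusted, elevated, ip_allowlisted, member_of_group, mfa_enrolled, owner, quota_ok, role_admin, role_editor, role_viewer, session_fresh} — 20 facts.

20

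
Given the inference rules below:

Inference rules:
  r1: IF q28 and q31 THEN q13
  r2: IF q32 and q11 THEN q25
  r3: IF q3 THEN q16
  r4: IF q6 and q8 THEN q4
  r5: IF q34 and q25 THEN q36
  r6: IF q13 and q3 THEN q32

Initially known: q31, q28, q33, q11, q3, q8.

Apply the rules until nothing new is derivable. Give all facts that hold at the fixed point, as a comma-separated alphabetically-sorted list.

q11, q13, q16, q25, q28, q3, q31, q32, q33, q8

[1] r1 [IF q28 and q31 THEN q13]; r3 [IF q3 THEN q16]. ⇒ new: q13, q16.
[2] r6 [IF q13 and q3 THEN q32]. ⇒ new: q32.
[3] r2 [IF q32 and q11 THEN q25]. ⇒ new: q25.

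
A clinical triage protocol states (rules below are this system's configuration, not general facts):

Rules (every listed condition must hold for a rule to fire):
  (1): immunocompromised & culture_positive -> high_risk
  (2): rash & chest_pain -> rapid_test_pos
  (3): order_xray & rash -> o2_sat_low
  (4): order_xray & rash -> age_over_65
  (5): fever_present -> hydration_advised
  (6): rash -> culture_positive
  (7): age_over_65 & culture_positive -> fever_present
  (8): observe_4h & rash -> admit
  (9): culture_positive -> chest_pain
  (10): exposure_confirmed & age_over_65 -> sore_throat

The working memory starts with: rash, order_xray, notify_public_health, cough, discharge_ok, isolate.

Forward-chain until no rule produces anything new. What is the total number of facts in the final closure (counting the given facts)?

13

Round 1: (3) [order_xray & rash -> o2_sat_low]; (4) [order_xray & rash -> age_over_65]; (6) [rash -> culture_positive]. Adds o2_sat_low, age_over_65, culture_positive.
Round 2: (7) [age_over_65 & culture_positive -> fever_present]; (9) [culture_positive -> chest_pain]. Adds fever_present, chest_pain.
Round 3: (2) [rash & chest_pain -> rapid_test_pos]; (5) [fever_present -> hydration_advised]. Adds rapid_test_pos, hydration_advised.
Closure: {age_over_65, chest_pain, cough, culture_positive, discharge_ok, fever_present, hydration_advised, isolate, notify_public_health, o2_sat_low, order_xray, rapid_test_pos, rash} — 13 facts.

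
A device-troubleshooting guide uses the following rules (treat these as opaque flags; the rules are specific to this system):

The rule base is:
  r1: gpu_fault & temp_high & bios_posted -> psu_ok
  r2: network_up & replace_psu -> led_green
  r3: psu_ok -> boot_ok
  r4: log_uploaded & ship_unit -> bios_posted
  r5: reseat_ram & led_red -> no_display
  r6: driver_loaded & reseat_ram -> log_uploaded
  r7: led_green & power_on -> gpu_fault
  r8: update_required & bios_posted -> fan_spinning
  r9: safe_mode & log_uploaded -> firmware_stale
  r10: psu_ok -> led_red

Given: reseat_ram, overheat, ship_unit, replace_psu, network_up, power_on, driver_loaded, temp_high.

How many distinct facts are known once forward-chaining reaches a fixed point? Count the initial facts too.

16

Round 1: r2 [network_up & replace_psu -> led_green]; r6 [driver_loaded & reseat_ram -> log_uploaded]. New: led_green, log_uploaded.
Round 2: r4 [log_uploaded & ship_unit -> bios_posted]; r7 [led_green & power_on -> gpu_fault]. New: bios_posted, gpu_fault.
Round 3: r1 [gpu_fault & temp_high & bios_posted -> psu_ok]. New: psu_ok.
Round 4: r3 [psu_ok -> boot_ok]; r10 [psu_ok -> led_red]. New: boot_ok, led_red.
Round 5: r5 [reseat_ram & led_red -> no_display]. New: no_display.
Closure: {bios_posted, boot_ok, driver_loaded, gpu_fault, led_green, led_red, log_uploaded, network_up, no_display, overheat, power_on, psu_ok, replace_psu, reseat_ram, ship_unit, temp_high} — 16 facts.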